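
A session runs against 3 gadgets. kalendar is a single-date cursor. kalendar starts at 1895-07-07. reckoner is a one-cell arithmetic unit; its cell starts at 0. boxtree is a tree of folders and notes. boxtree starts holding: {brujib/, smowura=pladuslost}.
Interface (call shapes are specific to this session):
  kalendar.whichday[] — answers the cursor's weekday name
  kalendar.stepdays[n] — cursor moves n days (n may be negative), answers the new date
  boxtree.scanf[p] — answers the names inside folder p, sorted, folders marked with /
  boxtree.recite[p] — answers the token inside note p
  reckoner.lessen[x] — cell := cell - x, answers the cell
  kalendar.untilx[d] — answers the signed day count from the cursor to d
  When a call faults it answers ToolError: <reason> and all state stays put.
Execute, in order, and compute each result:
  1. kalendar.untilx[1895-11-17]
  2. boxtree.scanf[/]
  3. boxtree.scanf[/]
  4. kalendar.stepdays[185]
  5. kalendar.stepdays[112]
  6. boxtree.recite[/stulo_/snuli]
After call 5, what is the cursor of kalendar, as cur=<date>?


Answer: cur=1896-04-29

Derivation:
% kalendar.untilx 1895-11-17
  133
% boxtree.scanf /
  [brujib/, smowura]
% boxtree.scanf /
  [brujib/, smowura]
% kalendar.stepdays 185
  1896-01-08
% kalendar.stepdays 112
  1896-04-29
% boxtree.recite /stulo_/snuli
  ToolError: not found


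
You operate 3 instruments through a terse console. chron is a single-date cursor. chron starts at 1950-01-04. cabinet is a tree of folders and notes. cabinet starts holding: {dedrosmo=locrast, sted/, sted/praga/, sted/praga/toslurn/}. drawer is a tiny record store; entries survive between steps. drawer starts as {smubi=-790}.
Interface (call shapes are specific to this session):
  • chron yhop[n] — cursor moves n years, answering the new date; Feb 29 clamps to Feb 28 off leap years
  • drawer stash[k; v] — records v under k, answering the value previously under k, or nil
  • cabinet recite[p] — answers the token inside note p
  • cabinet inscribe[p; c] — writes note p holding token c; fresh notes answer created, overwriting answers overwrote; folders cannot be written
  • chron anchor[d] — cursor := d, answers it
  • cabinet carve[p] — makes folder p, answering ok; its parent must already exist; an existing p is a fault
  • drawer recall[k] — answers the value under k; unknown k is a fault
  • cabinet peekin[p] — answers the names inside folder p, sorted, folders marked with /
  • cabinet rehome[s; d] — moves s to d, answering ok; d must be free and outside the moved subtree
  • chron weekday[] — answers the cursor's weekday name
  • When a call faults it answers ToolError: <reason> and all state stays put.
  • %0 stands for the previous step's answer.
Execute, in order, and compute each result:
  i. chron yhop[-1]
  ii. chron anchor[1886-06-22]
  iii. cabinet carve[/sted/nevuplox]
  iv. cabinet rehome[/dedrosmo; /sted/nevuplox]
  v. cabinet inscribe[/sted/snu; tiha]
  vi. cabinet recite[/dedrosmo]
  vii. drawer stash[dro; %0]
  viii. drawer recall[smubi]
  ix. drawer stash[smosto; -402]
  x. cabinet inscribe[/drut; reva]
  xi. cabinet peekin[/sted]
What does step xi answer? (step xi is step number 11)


Answer: [nevuplox/, praga/, snu]

Derivation:
Next I call chron yhop on -1, and observe 1949-01-04.
I run chron anchor on 1886-06-22, and get 1886-06-22.
Now I run cabinet carve on /sted/nevuplox, which returns ok.
Using cabinet rehome on /dedrosmo, /sted/nevuplox: ToolError: exists.
I run cabinet inscribe on /sted/snu, tiha, → created.
Calling cabinet recite on /dedrosmo, which returns locrast.
I try drawer stash on dro, %0, and observe nil.
I use drawer recall on smubi, which returns -790.
Using drawer stash on smosto, -402, and get nil.
I run cabinet inscribe on /drut, reva, yielding created.
Next I call cabinet peekin on /sted, and see [nevuplox/, praga/, snu].


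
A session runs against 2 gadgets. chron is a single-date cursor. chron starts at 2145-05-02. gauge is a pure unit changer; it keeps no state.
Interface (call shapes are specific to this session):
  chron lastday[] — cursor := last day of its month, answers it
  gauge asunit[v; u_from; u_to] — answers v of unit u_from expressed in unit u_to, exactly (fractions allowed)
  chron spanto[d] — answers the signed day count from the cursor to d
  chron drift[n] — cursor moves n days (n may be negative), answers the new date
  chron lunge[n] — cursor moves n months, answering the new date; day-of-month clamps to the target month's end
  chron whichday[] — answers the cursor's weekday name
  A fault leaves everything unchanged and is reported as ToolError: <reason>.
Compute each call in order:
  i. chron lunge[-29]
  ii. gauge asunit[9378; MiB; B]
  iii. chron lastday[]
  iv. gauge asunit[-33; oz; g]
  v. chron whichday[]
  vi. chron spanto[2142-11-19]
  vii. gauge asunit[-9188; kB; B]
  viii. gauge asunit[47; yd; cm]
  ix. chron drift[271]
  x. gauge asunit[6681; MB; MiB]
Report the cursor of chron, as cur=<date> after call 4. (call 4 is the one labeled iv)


Answer: cur=2142-12-31

Derivation:
Step: chron lunge[-29]
Result: 2142-12-02
Step: gauge asunit[9378; MiB; B]
Result: 9833545728
Step: chron lastday[]
Result: 2142-12-31
Step: gauge asunit[-33; oz; g]
Result: -1496854821/1600000
Step: chron whichday[]
Result: Monday
Step: chron spanto[2142-11-19]
Result: -42
Step: gauge asunit[-9188; kB; B]
Result: -9188000
Step: gauge asunit[47; yd; cm]
Result: 107442/25
Step: chron drift[271]
Result: 2143-09-28
Step: gauge asunit[6681; MB; MiB]
Result: 104390625/16384


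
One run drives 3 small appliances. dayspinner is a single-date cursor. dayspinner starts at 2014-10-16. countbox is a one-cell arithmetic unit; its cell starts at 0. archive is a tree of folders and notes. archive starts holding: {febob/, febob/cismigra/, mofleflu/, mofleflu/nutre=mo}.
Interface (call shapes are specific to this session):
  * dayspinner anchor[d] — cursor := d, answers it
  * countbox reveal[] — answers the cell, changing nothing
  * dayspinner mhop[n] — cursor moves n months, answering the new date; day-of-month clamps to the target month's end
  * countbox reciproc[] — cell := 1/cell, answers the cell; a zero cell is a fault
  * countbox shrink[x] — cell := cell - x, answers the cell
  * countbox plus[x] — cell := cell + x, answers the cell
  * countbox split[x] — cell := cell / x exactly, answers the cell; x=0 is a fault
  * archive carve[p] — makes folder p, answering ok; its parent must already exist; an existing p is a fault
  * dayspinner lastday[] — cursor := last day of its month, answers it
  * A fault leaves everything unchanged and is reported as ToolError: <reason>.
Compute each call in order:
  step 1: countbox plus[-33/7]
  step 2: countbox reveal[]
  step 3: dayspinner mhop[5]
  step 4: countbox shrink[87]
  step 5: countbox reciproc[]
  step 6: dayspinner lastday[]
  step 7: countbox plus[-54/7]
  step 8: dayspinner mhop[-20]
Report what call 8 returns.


Using countbox plus passing x='-33/7', and get -33/7.
Next I call countbox reveal, yielding -33/7.
I use dayspinner mhop passing n='5': 2015-03-16.
I call countbox shrink passing x='87', which returns -642/7.
Next I call countbox reciproc(), which returns -7/642.
Using dayspinner lastday(), and see 2015-03-31.
Invoking countbox plus passing x='-54/7', which returns -34717/4494.
I try dayspinner mhop passing n='-20', → 2013-07-31.

Answer: 2013-07-31


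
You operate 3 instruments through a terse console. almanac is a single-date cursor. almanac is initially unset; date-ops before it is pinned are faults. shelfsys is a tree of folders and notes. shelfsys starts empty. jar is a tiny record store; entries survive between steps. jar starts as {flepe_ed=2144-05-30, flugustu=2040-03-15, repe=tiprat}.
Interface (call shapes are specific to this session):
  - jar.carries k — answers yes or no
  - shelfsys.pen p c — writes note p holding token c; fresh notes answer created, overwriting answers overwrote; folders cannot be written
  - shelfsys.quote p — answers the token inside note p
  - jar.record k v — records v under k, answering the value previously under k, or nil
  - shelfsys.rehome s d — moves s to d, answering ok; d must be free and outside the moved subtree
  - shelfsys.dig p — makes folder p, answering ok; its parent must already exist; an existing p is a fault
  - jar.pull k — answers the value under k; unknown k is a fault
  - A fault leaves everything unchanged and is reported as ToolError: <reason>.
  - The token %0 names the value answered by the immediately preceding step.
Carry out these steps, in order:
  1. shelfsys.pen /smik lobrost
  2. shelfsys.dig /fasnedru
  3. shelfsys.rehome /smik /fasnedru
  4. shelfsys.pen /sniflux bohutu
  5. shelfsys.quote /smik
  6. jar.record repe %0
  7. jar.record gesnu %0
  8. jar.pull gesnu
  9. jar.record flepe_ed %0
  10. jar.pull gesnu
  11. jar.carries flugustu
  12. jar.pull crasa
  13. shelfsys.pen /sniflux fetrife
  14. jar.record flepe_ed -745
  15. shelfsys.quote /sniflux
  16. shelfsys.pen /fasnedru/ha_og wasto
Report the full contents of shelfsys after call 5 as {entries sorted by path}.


Do: shelfsys.pen[p=/smik; c=lobrost]
See: created
Do: shelfsys.dig[p=/fasnedru]
See: ok
Do: shelfsys.rehome[s=/smik; d=/fasnedru]
See: ToolError: exists
Do: shelfsys.pen[p=/sniflux; c=bohutu]
See: created
Do: shelfsys.quote[p=/smik]
See: lobrost
Do: jar.record[k=repe; v=%0]
See: tiprat
Do: jar.record[k=gesnu; v=%0]
See: nil
Do: jar.pull[k=gesnu]
See: tiprat
Do: jar.record[k=flepe_ed; v=%0]
See: 2144-05-30
Do: jar.pull[k=gesnu]
See: tiprat
Do: jar.carries[k=flugustu]
See: yes
Do: jar.pull[k=crasa]
See: ToolError: no such key crasa
Do: shelfsys.pen[p=/sniflux; c=fetrife]
See: overwrote
Do: jar.record[k=flepe_ed; v=-745]
See: tiprat
Do: shelfsys.quote[p=/sniflux]
See: fetrife
Do: shelfsys.pen[p=/fasnedru/ha_og; c=wasto]
See: created

Answer: {fasnedru/, smik=lobrost, sniflux=bohutu}


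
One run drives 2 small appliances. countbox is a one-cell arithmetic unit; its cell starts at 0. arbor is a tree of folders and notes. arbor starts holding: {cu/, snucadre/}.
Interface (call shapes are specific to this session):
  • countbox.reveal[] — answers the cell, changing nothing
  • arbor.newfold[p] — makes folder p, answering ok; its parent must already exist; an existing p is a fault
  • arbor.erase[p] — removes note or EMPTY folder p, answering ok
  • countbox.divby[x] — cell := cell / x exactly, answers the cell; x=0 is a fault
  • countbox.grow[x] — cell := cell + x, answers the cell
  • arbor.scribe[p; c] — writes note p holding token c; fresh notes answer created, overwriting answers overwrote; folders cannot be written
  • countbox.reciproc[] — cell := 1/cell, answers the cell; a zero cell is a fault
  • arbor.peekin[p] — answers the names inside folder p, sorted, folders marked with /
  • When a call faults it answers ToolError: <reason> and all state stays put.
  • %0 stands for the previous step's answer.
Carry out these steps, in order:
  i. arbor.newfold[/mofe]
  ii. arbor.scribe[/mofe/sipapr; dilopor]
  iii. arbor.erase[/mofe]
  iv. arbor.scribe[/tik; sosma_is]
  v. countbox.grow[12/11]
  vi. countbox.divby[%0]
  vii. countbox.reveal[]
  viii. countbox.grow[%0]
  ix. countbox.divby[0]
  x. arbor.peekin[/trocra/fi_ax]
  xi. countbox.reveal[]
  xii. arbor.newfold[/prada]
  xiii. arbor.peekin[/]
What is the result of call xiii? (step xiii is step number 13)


Answer: [cu/, mofe/, prada/, snucadre/, tik]

Derivation:
[in] arbor.newfold /mofe
= ok
[in] arbor.scribe /mofe/sipapr dilopor
= created
[in] arbor.erase /mofe
= ToolError: not empty
[in] arbor.scribe /tik sosma_is
= created
[in] countbox.grow 12/11
= 12/11
[in] countbox.divby %0
= 1
[in] countbox.reveal
= 1
[in] countbox.grow %0
= 2
[in] countbox.divby 0
= ToolError: division by zero
[in] arbor.peekin /trocra/fi_ax
= ToolError: not found
[in] countbox.reveal
= 2
[in] arbor.newfold /prada
= ok
[in] arbor.peekin /
= [cu/, mofe/, prada/, snucadre/, tik]


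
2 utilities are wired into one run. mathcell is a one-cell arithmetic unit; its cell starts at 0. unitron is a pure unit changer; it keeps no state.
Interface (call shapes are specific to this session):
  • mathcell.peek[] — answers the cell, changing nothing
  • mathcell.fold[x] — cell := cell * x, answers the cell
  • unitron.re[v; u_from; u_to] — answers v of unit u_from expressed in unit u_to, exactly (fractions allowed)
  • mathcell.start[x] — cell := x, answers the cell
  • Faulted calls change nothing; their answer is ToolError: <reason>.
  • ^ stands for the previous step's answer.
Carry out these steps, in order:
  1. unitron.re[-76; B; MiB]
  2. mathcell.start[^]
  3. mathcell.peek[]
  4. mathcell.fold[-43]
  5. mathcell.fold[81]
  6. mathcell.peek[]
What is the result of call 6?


Answer: 66177/262144

Derivation:
Then unitron.re(v→-76, u_from→B, u_to→MiB), and get -19/262144.
I run mathcell.start(x→^), and see -19/262144.
Invoking mathcell.peek(), → -19/262144.
Now I run mathcell.fold(x→-43), → 817/262144.
Then mathcell.fold(x→81), → 66177/262144.
Now I run mathcell.peek: 66177/262144.


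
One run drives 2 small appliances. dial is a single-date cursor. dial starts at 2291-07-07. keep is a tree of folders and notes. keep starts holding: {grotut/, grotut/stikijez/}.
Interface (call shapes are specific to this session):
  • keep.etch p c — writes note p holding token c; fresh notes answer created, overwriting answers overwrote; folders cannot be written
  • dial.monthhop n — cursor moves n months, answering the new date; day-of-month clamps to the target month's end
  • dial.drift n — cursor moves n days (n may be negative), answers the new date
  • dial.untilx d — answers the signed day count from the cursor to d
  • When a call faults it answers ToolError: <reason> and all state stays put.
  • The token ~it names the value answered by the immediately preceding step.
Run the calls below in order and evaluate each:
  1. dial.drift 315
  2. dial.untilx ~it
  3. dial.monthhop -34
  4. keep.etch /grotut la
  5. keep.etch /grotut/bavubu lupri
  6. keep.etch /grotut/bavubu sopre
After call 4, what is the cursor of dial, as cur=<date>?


I call dial.drift using n='315', — result: 2292-05-17.
Next I call dial.untilx using d='~it', and see 0.
Using dial.monthhop using n='-34', → 2289-07-17.
Then keep.etch using p='/grotut', c='la', — result: ToolError: is a directory.
Using keep.etch using p='/grotut/bavubu', c='lupri', which returns created.
Now I run keep.etch using p='/grotut/bavubu', c='sopre', → overwrote.

Answer: cur=2289-07-17


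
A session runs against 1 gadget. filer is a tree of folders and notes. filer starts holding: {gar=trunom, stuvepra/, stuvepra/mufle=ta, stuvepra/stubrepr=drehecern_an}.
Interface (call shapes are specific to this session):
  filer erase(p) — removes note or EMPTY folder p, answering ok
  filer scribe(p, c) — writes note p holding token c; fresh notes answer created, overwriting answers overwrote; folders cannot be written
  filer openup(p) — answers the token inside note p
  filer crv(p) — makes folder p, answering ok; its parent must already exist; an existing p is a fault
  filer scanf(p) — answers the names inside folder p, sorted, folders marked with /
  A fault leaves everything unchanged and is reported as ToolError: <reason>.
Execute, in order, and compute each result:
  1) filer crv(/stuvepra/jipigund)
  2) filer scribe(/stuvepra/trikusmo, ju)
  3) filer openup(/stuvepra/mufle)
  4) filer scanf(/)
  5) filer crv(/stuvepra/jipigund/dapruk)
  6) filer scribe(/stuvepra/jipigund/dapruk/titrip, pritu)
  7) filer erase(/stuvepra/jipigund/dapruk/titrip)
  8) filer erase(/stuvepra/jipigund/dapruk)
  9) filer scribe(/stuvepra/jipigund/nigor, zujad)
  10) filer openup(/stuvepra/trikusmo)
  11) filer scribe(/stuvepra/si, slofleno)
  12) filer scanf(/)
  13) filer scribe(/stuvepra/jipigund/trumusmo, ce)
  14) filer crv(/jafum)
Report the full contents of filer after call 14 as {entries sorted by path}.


>>> filer crv p→/stuvepra/jipigund
:: ok
>>> filer scribe p→/stuvepra/trikusmo c→ju
:: created
>>> filer openup p→/stuvepra/mufle
:: ta
>>> filer scanf p→/
:: [gar, stuvepra/]
>>> filer crv p→/stuvepra/jipigund/dapruk
:: ok
>>> filer scribe p→/stuvepra/jipigund/dapruk/titrip c→pritu
:: created
>>> filer erase p→/stuvepra/jipigund/dapruk/titrip
:: ok
>>> filer erase p→/stuvepra/jipigund/dapruk
:: ok
>>> filer scribe p→/stuvepra/jipigund/nigor c→zujad
:: created
>>> filer openup p→/stuvepra/trikusmo
:: ju
>>> filer scribe p→/stuvepra/si c→slofleno
:: created
>>> filer scanf p→/
:: [gar, stuvepra/]
>>> filer scribe p→/stuvepra/jipigund/trumusmo c→ce
:: created
>>> filer crv p→/jafum
:: ok

Answer: {gar=trunom, jafum/, stuvepra/, stuvepra/jipigund/, stuvepra/jipigund/nigor=zujad, stuvepra/jipigund/trumusmo=ce, stuvepra/mufle=ta, stuvepra/si=slofleno, stuvepra/stubrepr=drehecern_an, stuvepra/trikusmo=ju}


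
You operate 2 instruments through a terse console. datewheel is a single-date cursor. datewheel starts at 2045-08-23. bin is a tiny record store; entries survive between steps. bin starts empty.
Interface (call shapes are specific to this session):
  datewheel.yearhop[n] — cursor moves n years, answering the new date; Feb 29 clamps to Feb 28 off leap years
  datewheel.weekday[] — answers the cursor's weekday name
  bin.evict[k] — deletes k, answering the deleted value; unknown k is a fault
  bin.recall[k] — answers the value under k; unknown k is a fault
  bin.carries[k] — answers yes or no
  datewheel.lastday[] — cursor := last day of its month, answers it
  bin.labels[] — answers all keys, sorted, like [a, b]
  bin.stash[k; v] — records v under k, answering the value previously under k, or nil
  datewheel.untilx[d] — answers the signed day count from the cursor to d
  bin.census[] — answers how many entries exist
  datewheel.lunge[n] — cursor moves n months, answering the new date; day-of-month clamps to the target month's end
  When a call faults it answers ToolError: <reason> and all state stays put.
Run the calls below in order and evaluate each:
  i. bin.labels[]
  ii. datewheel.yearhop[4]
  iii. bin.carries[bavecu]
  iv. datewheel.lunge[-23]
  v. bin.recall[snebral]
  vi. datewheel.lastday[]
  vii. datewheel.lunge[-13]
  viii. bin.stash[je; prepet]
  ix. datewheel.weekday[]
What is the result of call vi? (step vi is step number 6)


Answer: 2047-09-30

Derivation:
>> labels()
<< []
>> yearhop(n→4)
<< 2049-08-23
>> carries(k→bavecu)
<< no
>> lunge(n→-23)
<< 2047-09-23
>> recall(k→snebral)
<< ToolError: no such key snebral
>> lastday()
<< 2047-09-30
>> lunge(n→-13)
<< 2046-08-30
>> stash(k→je, v→prepet)
<< nil
>> weekday()
<< Thursday


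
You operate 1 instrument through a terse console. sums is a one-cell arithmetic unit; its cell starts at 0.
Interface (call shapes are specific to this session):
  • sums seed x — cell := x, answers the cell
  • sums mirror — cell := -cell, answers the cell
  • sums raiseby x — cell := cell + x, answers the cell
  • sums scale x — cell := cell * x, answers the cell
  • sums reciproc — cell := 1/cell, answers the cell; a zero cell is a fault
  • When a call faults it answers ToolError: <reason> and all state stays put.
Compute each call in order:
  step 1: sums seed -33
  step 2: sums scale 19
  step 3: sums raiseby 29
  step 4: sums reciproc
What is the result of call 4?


! sums seed(x='-33') == -33
! sums scale(x='19') == -627
! sums raiseby(x='29') == -598
! sums reciproc() == -1/598

Answer: -1/598


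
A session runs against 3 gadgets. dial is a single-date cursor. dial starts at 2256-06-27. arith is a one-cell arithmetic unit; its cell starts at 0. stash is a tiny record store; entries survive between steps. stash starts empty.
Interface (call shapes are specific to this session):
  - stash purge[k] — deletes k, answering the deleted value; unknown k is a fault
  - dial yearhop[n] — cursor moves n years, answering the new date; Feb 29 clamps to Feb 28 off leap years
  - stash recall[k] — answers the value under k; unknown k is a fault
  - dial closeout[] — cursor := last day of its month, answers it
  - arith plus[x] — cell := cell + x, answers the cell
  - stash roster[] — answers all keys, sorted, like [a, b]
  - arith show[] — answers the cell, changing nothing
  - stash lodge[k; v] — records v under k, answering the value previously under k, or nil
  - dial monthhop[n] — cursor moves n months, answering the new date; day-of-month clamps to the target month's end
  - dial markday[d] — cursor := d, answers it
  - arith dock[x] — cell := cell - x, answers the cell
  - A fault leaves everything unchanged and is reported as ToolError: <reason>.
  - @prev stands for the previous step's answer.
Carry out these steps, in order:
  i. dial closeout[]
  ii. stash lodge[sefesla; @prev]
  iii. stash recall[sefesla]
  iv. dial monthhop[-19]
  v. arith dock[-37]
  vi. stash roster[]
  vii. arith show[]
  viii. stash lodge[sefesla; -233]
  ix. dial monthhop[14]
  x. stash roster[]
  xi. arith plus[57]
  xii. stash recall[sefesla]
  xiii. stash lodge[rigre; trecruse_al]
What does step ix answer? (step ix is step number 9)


Answer: 2256-01-30

Derivation:
% dial closeout
[out] 2256-06-30
% stash lodge k=sefesla v=@prev
[out] nil
% stash recall k=sefesla
[out] 2256-06-30
% dial monthhop n=-19
[out] 2254-11-30
% arith dock x=-37
[out] 37
% stash roster
[out] [sefesla]
% arith show
[out] 37
% stash lodge k=sefesla v=-233
[out] 2256-06-30
% dial monthhop n=14
[out] 2256-01-30
% stash roster
[out] [sefesla]
% arith plus x=57
[out] 94
% stash recall k=sefesla
[out] -233
% stash lodge k=rigre v=trecruse_al
[out] nil


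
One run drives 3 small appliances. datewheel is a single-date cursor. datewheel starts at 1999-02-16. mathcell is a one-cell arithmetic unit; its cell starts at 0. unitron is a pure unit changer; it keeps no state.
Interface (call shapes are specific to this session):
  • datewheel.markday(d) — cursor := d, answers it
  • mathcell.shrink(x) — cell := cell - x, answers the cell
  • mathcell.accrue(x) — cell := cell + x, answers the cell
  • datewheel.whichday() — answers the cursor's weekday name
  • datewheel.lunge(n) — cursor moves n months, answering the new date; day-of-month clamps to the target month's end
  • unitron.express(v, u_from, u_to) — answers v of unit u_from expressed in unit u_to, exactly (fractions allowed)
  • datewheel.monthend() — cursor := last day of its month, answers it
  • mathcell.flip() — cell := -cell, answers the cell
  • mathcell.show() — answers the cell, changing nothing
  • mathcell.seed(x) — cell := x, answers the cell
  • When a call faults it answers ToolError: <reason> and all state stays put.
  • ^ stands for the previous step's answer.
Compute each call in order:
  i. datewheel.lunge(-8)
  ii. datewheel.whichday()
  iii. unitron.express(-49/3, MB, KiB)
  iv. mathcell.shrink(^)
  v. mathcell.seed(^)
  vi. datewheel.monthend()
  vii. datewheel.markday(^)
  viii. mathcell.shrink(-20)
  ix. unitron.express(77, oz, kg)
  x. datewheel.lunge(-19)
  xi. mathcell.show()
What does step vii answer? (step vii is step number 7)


Answer: 1998-06-30

Derivation:
·→ datewheel.lunge(n→-8)
·← 1998-06-16
·→ datewheel.whichday()
·← Tuesday
·→ unitron.express(v→-49/3, u_from→MB, u_to→KiB)
·← -765625/48
·→ mathcell.shrink(x→^)
·← 765625/48
·→ mathcell.seed(x→^)
·← 765625/48
·→ datewheel.monthend()
·← 1998-06-30
·→ datewheel.markday(d→^)
·← 1998-06-30
·→ mathcell.shrink(x→-20)
·← 766585/48
·→ unitron.express(v→77, u_from→oz, u_to→kg)
·← 3492661249/1600000000
·→ datewheel.lunge(n→-19)
·← 1996-11-30
·→ mathcell.show()
·← 766585/48


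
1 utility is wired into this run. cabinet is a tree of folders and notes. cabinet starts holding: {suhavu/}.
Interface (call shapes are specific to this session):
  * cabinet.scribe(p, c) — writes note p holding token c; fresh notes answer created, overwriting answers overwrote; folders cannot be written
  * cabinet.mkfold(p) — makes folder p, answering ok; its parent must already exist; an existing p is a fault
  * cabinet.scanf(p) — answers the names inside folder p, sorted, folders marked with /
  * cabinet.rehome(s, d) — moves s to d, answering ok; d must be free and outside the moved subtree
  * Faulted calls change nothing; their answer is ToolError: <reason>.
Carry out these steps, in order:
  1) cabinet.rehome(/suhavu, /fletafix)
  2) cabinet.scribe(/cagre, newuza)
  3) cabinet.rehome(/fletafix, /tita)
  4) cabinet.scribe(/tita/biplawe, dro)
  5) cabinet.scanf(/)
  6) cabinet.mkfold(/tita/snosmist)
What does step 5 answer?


Answer: [cagre, tita/]

Derivation:
> cabinet.rehome s: /suhavu d: /fletafix
:: ok
> cabinet.scribe p: /cagre c: newuza
:: created
> cabinet.rehome s: /fletafix d: /tita
:: ok
> cabinet.scribe p: /tita/biplawe c: dro
:: created
> cabinet.scanf p: /
:: [cagre, tita/]
> cabinet.mkfold p: /tita/snosmist
:: ok


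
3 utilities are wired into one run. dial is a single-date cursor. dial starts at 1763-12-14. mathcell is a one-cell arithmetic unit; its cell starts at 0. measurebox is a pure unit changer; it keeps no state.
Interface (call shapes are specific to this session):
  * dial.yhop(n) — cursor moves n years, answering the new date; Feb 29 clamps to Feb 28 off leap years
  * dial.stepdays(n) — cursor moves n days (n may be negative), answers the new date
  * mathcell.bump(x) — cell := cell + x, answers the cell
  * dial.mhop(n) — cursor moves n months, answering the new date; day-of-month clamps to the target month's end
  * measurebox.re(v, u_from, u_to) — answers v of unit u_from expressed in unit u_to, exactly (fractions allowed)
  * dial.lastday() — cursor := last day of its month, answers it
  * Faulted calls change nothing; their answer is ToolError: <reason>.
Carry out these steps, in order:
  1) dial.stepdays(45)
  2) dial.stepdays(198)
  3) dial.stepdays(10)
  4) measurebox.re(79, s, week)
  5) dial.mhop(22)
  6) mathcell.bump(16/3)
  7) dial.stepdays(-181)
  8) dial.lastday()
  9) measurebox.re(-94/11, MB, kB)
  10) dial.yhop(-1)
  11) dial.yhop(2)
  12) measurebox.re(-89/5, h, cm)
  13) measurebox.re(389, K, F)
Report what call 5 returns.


CALL dial.stepdays[45]
RET  1764-01-28
CALL dial.stepdays[198]
RET  1764-08-13
CALL dial.stepdays[10]
RET  1764-08-23
CALL measurebox.re[79; s; week]
RET  79/604800
CALL dial.mhop[22]
RET  1766-06-23
CALL mathcell.bump[16/3]
RET  16/3
CALL dial.stepdays[-181]
RET  1765-12-24
CALL dial.lastday[]
RET  1765-12-31
CALL measurebox.re[-94/11; MB; kB]
RET  -94000/11
CALL dial.yhop[-1]
RET  1764-12-31
CALL dial.yhop[2]
RET  1766-12-31
CALL measurebox.re[-89/5; h; cm]
RET  ToolError: incompatible units
CALL measurebox.re[389; K; F]
RET  24053/100

Answer: 1766-06-23


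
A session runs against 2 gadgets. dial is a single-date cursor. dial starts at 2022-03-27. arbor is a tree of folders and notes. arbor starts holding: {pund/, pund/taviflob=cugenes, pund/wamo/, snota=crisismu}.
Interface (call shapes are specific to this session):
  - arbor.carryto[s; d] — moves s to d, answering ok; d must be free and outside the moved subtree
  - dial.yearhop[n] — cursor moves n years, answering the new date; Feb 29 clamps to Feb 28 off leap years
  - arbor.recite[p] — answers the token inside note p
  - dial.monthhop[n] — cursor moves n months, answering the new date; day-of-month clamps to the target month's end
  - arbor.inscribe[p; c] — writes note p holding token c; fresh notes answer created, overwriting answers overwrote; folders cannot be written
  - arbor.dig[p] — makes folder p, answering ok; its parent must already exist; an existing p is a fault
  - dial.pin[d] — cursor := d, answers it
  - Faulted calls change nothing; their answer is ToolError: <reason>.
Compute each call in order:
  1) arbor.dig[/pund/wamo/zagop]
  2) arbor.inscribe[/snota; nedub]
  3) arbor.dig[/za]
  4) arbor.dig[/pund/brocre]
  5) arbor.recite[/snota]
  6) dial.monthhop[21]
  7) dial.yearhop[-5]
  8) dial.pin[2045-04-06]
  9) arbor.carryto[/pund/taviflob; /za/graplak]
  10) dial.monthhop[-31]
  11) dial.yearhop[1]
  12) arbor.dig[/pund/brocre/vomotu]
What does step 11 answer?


I try arbor.dig using p='/pund/wamo/zagop', and get ok.
Now I run arbor.inscribe using p='/snota', c='nedub', which returns overwrote.
Using arbor.dig using p='/za', and get ok.
I invoke arbor.dig using p='/pund/brocre', and see ok.
I run arbor.recite using p='/snota', giving nedub.
Then dial.monthhop using n='21', — result: 2023-12-27.
Invoking dial.yearhop using n='-5', and see 2018-12-27.
I invoke dial.pin using d='2045-04-06', giving 2045-04-06.
I use arbor.carryto using s='/pund/taviflob', d='/za/graplak': ok.
I call dial.monthhop using n='-31', and get 2042-09-06.
Invoking dial.yearhop using n='1', and get 2043-09-06.
I run arbor.dig using p='/pund/brocre/vomotu', — result: ok.

Answer: 2043-09-06


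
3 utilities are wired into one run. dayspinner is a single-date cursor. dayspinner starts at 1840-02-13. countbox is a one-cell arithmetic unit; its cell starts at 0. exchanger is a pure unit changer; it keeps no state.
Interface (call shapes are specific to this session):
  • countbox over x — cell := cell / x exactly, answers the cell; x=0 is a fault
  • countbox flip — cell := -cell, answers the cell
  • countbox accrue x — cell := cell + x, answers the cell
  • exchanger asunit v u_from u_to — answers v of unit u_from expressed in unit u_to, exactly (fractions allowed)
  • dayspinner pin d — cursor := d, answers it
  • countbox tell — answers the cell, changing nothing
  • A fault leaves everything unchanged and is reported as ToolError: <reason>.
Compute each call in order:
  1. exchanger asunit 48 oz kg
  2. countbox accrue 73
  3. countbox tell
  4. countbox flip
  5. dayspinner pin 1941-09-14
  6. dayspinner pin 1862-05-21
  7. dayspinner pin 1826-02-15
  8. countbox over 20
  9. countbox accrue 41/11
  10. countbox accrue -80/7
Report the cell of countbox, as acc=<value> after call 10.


% exchanger asunit(v='48', u_from='oz', u_to='kg') => 136077711/100000000
% countbox accrue(x='73') => 73
% countbox tell() => 73
% countbox flip() => -73
% dayspinner pin(d='1941-09-14') => 1941-09-14
% dayspinner pin(d='1862-05-21') => 1862-05-21
% dayspinner pin(d='1826-02-15') => 1826-02-15
% countbox over(x='20') => -73/20
% countbox accrue(x='41/11') => 17/220
% countbox accrue(x='-80/7') => -17481/1540

Answer: acc=-17481/1540


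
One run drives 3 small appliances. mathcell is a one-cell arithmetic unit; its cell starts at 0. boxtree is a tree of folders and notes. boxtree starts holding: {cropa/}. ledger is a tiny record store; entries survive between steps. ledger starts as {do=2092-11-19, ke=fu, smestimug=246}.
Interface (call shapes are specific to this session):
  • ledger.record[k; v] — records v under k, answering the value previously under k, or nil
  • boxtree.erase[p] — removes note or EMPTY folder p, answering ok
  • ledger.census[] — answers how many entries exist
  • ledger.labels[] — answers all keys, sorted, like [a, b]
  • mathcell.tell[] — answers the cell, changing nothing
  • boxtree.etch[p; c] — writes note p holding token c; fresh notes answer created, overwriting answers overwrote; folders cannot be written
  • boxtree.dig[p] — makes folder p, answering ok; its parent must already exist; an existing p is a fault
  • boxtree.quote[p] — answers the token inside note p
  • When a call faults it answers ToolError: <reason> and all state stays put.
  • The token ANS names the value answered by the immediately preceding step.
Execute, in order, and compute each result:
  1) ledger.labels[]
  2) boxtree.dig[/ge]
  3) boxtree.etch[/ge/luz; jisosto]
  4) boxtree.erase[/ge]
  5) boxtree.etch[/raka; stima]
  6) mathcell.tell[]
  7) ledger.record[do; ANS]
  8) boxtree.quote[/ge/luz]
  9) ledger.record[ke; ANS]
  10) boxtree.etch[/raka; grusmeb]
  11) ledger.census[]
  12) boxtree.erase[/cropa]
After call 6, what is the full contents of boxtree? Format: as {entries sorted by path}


Answer: {cropa/, ge/, ge/luz=jisosto, raka=stima}

Derivation:
I call labels(), and get [do, ke, smestimug].
I try dig(p: /ge): ok.
Then etch(p: /ge/luz, c: jisosto): created.
Calling erase(p: /ge), and observe ToolError: not empty.
Invoking etch(p: /raka, c: stima): created.
Calling tell(), giving 0.
Calling record(k: do, v: ANS), → 2092-11-19.
I use quote(p: /ge/luz), → jisosto.
I call record(k: ke, v: ANS), and see fu.
Next I call etch(p: /raka, c: grusmeb), — result: overwrote.
Then census(), giving 3.
Now I run erase(p: /cropa), giving ok.


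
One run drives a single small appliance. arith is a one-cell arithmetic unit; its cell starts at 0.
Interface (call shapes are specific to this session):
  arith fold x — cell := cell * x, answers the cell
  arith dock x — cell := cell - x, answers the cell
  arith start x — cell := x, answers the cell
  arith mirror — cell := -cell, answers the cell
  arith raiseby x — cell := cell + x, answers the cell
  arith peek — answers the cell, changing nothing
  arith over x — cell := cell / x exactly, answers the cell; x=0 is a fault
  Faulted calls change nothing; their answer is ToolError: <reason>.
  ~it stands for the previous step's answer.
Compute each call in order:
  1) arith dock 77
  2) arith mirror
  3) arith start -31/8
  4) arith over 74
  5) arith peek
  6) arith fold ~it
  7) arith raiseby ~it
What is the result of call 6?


Answer: 961/350464

Derivation:
Invoking arith dock with x: 77: -77.
I invoke arith mirror, — result: 77.
I call arith start with x: -31/8, and get -31/8.
I invoke arith over with x: 74, yielding -31/592.
I run arith peek(), — result: -31/592.
I run arith fold with x: ~it, yielding 961/350464.
Calling arith raiseby with x: ~it, → 961/175232.


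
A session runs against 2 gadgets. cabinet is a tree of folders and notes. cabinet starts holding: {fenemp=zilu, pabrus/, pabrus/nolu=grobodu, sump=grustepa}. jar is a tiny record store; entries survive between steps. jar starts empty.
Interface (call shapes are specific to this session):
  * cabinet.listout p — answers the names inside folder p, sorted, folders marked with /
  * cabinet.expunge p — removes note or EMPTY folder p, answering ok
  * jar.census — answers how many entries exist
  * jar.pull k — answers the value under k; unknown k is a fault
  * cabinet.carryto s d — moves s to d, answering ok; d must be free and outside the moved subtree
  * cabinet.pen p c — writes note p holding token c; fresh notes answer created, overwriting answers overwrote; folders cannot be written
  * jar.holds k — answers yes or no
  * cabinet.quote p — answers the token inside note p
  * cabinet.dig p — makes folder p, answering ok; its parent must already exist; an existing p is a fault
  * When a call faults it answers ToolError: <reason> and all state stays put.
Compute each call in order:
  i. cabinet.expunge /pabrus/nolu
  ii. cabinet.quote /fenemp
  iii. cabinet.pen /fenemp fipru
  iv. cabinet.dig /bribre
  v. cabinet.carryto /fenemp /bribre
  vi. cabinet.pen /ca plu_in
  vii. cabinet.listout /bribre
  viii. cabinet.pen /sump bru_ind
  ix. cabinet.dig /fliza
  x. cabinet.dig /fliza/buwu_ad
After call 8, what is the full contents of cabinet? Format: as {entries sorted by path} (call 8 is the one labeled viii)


I run cabinet.expunge(/pabrus/nolu), → ok.
I invoke cabinet.quote(/fenemp): zilu.
Then cabinet.pen(/fenemp, fipru), and get overwrote.
I invoke cabinet.dig(/bribre), yielding ok.
Now I run cabinet.carryto(/fenemp, /bribre), and observe ToolError: exists.
Then cabinet.pen(/ca, plu_in), and observe created.
Invoking cabinet.listout(/bribre), giving [].
Invoking cabinet.pen(/sump, bru_ind), yielding overwrote.
Calling cabinet.dig(/fliza), giving ok.
Invoking cabinet.dig(/fliza/buwu_ad), and observe ok.

Answer: {bribre/, ca=plu_in, fenemp=fipru, pabrus/, sump=bru_ind}


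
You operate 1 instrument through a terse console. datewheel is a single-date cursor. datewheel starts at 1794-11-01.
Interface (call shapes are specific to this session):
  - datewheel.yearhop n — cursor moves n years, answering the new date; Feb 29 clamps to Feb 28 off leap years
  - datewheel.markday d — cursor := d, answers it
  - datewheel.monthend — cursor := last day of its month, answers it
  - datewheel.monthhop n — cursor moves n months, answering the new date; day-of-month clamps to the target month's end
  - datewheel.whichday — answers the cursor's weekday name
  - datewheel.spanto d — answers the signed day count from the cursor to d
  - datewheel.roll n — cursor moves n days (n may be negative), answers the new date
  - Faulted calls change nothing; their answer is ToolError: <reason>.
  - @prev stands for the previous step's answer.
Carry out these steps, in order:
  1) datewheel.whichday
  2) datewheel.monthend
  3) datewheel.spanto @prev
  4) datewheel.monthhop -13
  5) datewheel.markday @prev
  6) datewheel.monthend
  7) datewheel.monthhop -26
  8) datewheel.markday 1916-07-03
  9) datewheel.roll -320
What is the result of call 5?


# 1. whichday() : Saturday
# 2. monthend() : 1794-11-30
# 3. spanto(d=@prev) : 0
# 4. monthhop(n=-13) : 1793-10-30
# 5. markday(d=@prev) : 1793-10-30
# 6. monthend() : 1793-10-31
# 7. monthhop(n=-26) : 1791-08-31
# 8. markday(d=1916-07-03) : 1916-07-03
# 9. roll(n=-320) : 1915-08-18

Answer: 1793-10-30


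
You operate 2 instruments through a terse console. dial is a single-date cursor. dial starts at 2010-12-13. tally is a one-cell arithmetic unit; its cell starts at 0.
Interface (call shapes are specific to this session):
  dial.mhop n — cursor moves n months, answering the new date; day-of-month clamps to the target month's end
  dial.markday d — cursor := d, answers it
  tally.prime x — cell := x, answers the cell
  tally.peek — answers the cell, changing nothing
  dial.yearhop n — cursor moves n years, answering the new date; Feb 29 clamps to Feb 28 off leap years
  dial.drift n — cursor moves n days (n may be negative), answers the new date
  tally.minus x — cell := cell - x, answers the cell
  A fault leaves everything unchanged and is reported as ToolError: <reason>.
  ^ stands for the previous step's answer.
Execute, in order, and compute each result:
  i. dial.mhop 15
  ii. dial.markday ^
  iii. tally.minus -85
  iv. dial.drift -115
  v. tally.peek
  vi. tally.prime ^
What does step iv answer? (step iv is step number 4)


Do: dial.mhop[n: 15]
See: 2012-03-13
Do: dial.markday[d: ^]
See: 2012-03-13
Do: tally.minus[x: -85]
See: 85
Do: dial.drift[n: -115]
See: 2011-11-19
Do: tally.peek[]
See: 85
Do: tally.prime[x: ^]
See: 85

Answer: 2011-11-19


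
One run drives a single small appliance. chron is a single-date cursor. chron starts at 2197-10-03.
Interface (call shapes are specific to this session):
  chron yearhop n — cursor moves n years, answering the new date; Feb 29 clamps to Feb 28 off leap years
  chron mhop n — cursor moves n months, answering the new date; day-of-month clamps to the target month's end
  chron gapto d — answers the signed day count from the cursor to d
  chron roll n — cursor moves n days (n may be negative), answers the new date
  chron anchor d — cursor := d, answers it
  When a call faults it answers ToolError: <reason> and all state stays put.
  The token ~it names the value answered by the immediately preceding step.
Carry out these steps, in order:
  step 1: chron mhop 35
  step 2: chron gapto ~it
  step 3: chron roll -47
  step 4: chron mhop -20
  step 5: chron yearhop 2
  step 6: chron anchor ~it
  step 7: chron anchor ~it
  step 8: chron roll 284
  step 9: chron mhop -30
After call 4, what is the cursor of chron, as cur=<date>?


Answer: cur=2198-11-18

Derivation:
I try chron mhop(35), → 2200-09-03.
Then chron gapto(~it), — result: 0.
I call chron roll(-47), and see 2200-07-18.
I try chron mhop(-20), giving 2198-11-18.
I use chron yearhop(2), → 2200-11-18.
Now I run chron anchor(~it): 2200-11-18.
I run chron anchor(~it), and get 2200-11-18.
Invoking chron roll(284), giving 2201-08-29.
Invoking chron mhop(-30), and get 2199-02-28.
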